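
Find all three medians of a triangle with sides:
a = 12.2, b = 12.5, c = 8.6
Using m_x = ½√(2y² + 2z² - x²):
m_a = ½√(2·12.5² + 2·8.6² - 12.2²) = ½√311.58 = 8.826
m_b = ½√(2·12.2² + 2·8.6² - 12.5²) = ½√289.35 = 8.505
m_c = ½√(2·12.2² + 2·12.5² - 8.6²) = ½√536.22 = 11.58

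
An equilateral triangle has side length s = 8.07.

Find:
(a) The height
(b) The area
(a) Height h = s·√3/2 = 8.07·√3/2 = 6.989
(b) Area = (√3/4)·s² = (√3/4)·8.07² = (√3/4)·65.1249 = 28.2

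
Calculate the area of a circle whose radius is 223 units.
Area = pi * r²
Area = pi * 223²
Area = pi * 49729
Area = 156228.26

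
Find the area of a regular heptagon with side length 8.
For a regular 7-gon with side length s = 8:
Apothem a = s / (2*tan(pi/7)) = 8 / (2*tan(pi/7)) ≈ 8.3061
Perimeter P = 7 * 8 = 56
Area = (1/2) * P * a = (1/2) * 56 * 8.3061 = 232.57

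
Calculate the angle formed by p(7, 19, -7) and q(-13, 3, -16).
p·q = 78, |p|² = 459, |q|² = 434
cos θ = 78/√199206 ≈ 0.1748
θ ≈ 79.94°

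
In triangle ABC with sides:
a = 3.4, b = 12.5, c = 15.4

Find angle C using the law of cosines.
cos(C) = (a² + b² - c²)/(2ab)
cos(C) = (3.4² + 12.5² - 15.4²)/(2·3.4·12.5) = -69.35/85 = -0.815882
C = arccos(-0.815882) = 144.7°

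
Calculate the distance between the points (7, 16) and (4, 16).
Using the distance formula: d = sqrt((x₂-x₁)² + (y₂-y₁)²)
dx = 4 - 7 = -3
dy = 16 - 16 = 0
d = sqrt((-3)² + 0²) = sqrt(9 + 0) = sqrt(9) = 3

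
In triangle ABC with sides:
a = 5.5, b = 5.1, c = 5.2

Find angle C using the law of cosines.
cos(C) = (a² + b² - c²)/(2ab)
cos(C) = (5.5² + 5.1² - 5.2²)/(2·5.5·5.1) = 29.22/56.1 = 0.520856
C = arccos(0.520856) = 58.61°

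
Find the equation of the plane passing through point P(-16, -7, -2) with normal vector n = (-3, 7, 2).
d = n·P = (-3)(-16) + (7)(-7) + (2)(-2) = -5
Plane: -3x + 7y + 2z = -5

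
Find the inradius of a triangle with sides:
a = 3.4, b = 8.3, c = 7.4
s = (a+b+c)/2 = (3.4+8.3+7.4)/2 = 9.55
Area = √(s(s-a)(s-b)(s-c)) = √(9.55·6.15·1.25·2.15) = 12.5636
r = Area/s = 12.5636/9.55 = 1.316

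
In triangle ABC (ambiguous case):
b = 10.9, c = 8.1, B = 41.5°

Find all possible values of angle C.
sin(C)/c = sin(B)/b  →  sin(C) = c·sin(B)/b = 8.1·sin(41.5°)/10.9 = 0.492406
C₁ = arcsin(0.492406) = 29.5°,  C₂ = 180° - C₁ = 150.5°
Check C₂: A = 180° - 41.5° - 150.5° = -12° ≤ 0, rejected
C = 29.5° (one solution)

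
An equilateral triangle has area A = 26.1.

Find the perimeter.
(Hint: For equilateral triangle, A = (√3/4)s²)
A = (√3/4)s²  →  s² = 4A/√3 = 4·26.1/√3 = 60.2754
s = 7.76372
Perimeter = 3s = 23.29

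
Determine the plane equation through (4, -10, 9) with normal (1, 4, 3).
d = n·P = (1)(4) + (4)(-10) + (3)(9) = -9
Plane: x + 4y + 3z = -9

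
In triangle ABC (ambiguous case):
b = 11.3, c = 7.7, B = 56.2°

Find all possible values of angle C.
sin(C)/c = sin(B)/b  →  sin(C) = c·sin(B)/b = 7.7·sin(56.2°)/11.3 = 0.566246
C₁ = arcsin(0.566246) = 34.49°,  C₂ = 180° - C₁ = 145.51°
Check C₂: A = 180° - 56.2° - 145.51° = -21.71° ≤ 0, rejected
C = 34.49° (one solution)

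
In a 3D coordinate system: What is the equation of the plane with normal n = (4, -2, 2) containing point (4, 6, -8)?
d = n·P = (4)(4) + (-2)(6) + (2)(-8) = -12
Plane: 4x - 2y + 2z = -12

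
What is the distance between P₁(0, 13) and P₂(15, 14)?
Using the distance formula: d = sqrt((x₂-x₁)² + (y₂-y₁)²)
dx = 15 - 0 = 15
dy = 14 - 13 = 1
d = sqrt(15² + 1²) = sqrt(225 + 1) = sqrt(226) = 15.03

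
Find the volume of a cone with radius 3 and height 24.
Volume = (1/3) * pi * r² * h
Volume = (1/3) * pi * 3² * 24
Volume = (1/3) * pi * 9 * 24
Volume = (1/3) * pi * 216
Volume = 226.19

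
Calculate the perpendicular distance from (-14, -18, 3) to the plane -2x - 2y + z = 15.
d = |(-2)(-14) + (-2)(-18) + 1(3) - (15)| / √((-2)² + (-2)² + 1²) = 52/√9 = 17.33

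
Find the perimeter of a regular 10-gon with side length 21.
Perimeter = number of sides * side length
Perimeter = 10 * 21
Perimeter = 210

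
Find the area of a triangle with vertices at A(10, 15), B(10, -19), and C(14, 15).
Using the coordinate formula: Area = (1/2)|x₁(y₂-y₃) + x₂(y₃-y₁) + x₃(y₁-y₂)|
Area = (1/2)|10((-19)-15) + 10(15-15) + 14(15-(-19))|
Area = (1/2)|10*(-34) + 10*0 + 14*34|
Area = (1/2)|(-340) + 0 + 476|
Area = (1/2)*136 = 68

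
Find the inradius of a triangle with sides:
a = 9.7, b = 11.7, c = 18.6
s = (a+b+c)/2 = (9.7+11.7+18.6)/2 = 20
Area = √(s(s-a)(s-b)(s-c)) = √(20·10.3·8.3·1.4) = 48.9257
r = Area/s = 48.9257/20 = 2.446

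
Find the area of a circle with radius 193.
Area = pi * r²
Area = pi * 193²
Area = pi * 37249
Area = 117021.18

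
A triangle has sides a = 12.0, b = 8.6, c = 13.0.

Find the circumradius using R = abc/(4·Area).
s = (a+b+c)/2 = 16.8
Area = √(s(s-a)(s-b)(s-c)) = √(16.8·4.8·8.2·3.8) = 50.1273
R = abc/(4·Area) = (12.0·8.6·13.0)/(4·50.1273) = 1341.6/200.5092 = 6.691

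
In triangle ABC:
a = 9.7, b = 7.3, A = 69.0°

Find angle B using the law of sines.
sin(B)/b = sin(A)/a
sin(B) = b·sin(A)/a = 7.3·sin(69.0°)/9.7 = 0.702591
B = arcsin(0.702591) = 44.64°  (b ≤ a, so B ≤ A and the acute solution is unique)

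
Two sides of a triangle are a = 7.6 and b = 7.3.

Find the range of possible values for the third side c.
By the triangle inequality: |a - b| < c < a + b
|7.6 - 7.3| < c < 7.6 + 7.3
0.3 < c < 14.9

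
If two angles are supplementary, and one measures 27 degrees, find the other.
Supplementary angles sum to 180 degrees.
Other angle = 180 - 27
Other angle = 153 degrees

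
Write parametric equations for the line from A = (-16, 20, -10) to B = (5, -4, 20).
Direction vector d = B - A = (21, -24, 30)
x = -16 + 21t, y = 20 - 24t, z = -10 + 30t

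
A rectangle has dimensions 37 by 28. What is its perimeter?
Perimeter = 2 * (length + width)
Perimeter = 2 * (37 + 28)
Perimeter = 2 * 65
Perimeter = 130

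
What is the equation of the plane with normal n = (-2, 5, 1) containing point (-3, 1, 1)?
d = n·P = (-2)(-3) + (5)(1) + (1)(1) = 12
Plane: -2x + 5y + z = 12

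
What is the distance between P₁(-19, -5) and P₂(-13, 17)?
Using the distance formula: d = sqrt((x₂-x₁)² + (y₂-y₁)²)
dx = (-13) - (-19) = 6
dy = 17 - (-5) = 22
d = sqrt(6² + 22²) = sqrt(36 + 484) = sqrt(520) = 22.80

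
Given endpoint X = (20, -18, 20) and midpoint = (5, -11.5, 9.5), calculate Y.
Y = (2×5 - 20, 2×(-11.5) - (-18), 2×9.5 - 20) = (-10, -5, -1)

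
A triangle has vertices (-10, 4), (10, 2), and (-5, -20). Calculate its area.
Using the coordinate formula: Area = (1/2)|x₁(y₂-y₃) + x₂(y₃-y₁) + x₃(y₁-y₂)|
Area = (1/2)|(-10)(2-(-20)) + 10((-20)-4) + (-5)(4-2)|
Area = (1/2)|(-10)*22 + 10*(-24) + (-5)*2|
Area = (1/2)|(-220) + (-240) + (-10)|
Area = (1/2)*470 = 235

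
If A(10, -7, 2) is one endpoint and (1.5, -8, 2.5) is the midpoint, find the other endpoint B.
B = (2×1.5 - 10, 2×(-8) - (-7), 2×2.5 - 2) = (-7, -9, 3)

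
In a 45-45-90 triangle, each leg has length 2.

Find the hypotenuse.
Hypotenuse = 2√2 = 2.828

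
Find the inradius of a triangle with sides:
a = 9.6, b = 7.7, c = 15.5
s = (a+b+c)/2 = (9.6+7.7+15.5)/2 = 16.4
Area = √(s(s-a)(s-b)(s-c)) = √(16.4·6.8·8.7·0.9) = 29.55
r = Area/s = 29.55/16.4 = 1.802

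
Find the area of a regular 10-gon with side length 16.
For a regular 10-gon with side length s = 16:
Apothem a = s / (2*tan(pi/10)) = 16 / (2*tan(pi/10)) ≈ 24.6215
Perimeter P = 10 * 16 = 160
Area = (1/2) * P * a = (1/2) * 160 * 24.6215 = 1969.72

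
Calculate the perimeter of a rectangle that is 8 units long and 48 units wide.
Perimeter = 2 * (length + width)
Perimeter = 2 * (8 + 48)
Perimeter = 2 * 56
Perimeter = 112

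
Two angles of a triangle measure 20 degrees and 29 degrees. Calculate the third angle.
Sum of angles in a triangle = 180 degrees
Third angle = 180 - 20 - 29
Third angle = 131 degrees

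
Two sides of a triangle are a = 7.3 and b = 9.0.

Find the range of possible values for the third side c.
By the triangle inequality: |a - b| < c < a + b
|7.3 - 9.0| < c < 7.3 + 9.0
1.7 < c < 16.3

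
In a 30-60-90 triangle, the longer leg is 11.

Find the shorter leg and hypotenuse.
In a 30-60-90 triangle, sides are in ratio 1 : √3 : 2.
Long leg = short leg·√3  →  short leg = 11/√3 = 6.351
Hypotenuse = 2·(short leg) = 2·11/√3 = 12.7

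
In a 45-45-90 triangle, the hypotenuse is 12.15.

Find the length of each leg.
In a 45-45-90 triangle, hypotenuse = leg·√2  →  leg = hypotenuse/√2
leg = 12.15/√2 = 8.591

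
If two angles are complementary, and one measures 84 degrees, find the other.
Complementary angles sum to 90 degrees.
Other angle = 90 - 84
Other angle = 6 degrees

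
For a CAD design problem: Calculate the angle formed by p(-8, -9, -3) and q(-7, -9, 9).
p·q = 110, |p|² = 154, |q|² = 211
cos θ = 110/√32494 ≈ 0.6102
θ ≈ 52.39°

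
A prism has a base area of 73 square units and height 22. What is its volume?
Volume = base area * height
Volume = 73 * 22
Volume = 1606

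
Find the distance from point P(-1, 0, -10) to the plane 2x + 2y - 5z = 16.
d = |2(-1) + 2(0) + (-5)(-10) - (16)| / √(2² + 2² + (-5)²) = 32/√33 = 5.57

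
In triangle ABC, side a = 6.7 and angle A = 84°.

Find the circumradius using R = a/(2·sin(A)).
R = a/(2·sin(A)) = 6.7/(2·sin(84°))
R = 6.7/(2·0.994522) = 6.7/1.989044 = 3.368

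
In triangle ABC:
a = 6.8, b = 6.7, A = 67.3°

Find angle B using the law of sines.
sin(B)/b = sin(A)/a
sin(B) = b·sin(A)/a = 6.7·sin(67.3°)/6.8 = 0.908971
B = arcsin(0.908971) = 65.36°  (b ≤ a, so B ≤ A and the acute solution is unique)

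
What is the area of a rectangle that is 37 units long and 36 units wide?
Area = length * width
Area = 37 * 36
Area = 1332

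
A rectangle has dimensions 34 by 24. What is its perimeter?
Perimeter = 2 * (length + width)
Perimeter = 2 * (34 + 24)
Perimeter = 2 * 58
Perimeter = 116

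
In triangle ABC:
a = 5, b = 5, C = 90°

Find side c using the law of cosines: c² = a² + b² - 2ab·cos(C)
c² = 5² + 5² - 2·5·5·cos(90°)
c² = 25 + 25 - 50·0.0000 = 50
c = √50 = 7.071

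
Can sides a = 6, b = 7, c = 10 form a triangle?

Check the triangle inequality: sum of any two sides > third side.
Yes, triangle inequality satisfied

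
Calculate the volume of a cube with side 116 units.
Volume = s³
Volume = 116³
Volume = 1560896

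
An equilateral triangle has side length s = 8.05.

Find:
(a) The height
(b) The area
(a) Height h = s·√3/2 = 8.05·√3/2 = 6.972
(b) Area = (√3/4)·s² = (√3/4)·8.05² = (√3/4)·64.8025 = 28.06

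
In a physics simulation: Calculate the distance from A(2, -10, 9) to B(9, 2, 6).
d = √[(7)² + (12)² + (-3)²] = √202 = 14.21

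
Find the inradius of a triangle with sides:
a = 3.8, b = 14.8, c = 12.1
s = (a+b+c)/2 = (3.8+14.8+12.1)/2 = 15.35
Area = √(s(s-a)(s-b)(s-c)) = √(15.35·11.55·0.55·3.25) = 17.802
r = Area/s = 17.802/15.35 = 1.16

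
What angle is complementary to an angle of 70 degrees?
Complementary angles sum to 90 degrees.
Other angle = 90 - 70
Other angle = 20 degrees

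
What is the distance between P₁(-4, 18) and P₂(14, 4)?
Using the distance formula: d = sqrt((x₂-x₁)² + (y₂-y₁)²)
dx = 14 - (-4) = 18
dy = 4 - 18 = -14
d = sqrt(18² + (-14)²) = sqrt(324 + 196) = sqrt(520) = 22.80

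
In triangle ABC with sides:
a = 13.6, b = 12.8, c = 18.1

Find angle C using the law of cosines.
cos(C) = (a² + b² - c²)/(2ab)
cos(C) = (13.6² + 12.8² - 18.1²)/(2·13.6·12.8) = 21.19/348.16 = 0.060863
C = arccos(0.060863) = 86.51°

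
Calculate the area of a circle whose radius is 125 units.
Area = pi * r²
Area = pi * 125²
Area = pi * 15625
Area = 49087.39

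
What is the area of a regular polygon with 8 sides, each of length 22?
For a regular 8-gon with side length s = 22:
Apothem a = s / (2*tan(pi/8)) = 22 / (2*tan(pi/8)) ≈ 26.55635
Perimeter P = 8 * 22 = 176
Area = (1/2) * P * a = (1/2) * 176 * 26.55635 = 2336.96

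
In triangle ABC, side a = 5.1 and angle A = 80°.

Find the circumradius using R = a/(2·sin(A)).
R = a/(2·sin(A)) = 5.1/(2·sin(80°))
R = 5.1/(2·0.984808) = 5.1/1.969616 = 2.589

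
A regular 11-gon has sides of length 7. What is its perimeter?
Perimeter = number of sides * side length
Perimeter = 11 * 7
Perimeter = 77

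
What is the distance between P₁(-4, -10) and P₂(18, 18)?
Using the distance formula: d = sqrt((x₂-x₁)² + (y₂-y₁)²)
dx = 18 - (-4) = 22
dy = 18 - (-10) = 28
d = sqrt(22² + 28²) = sqrt(484 + 784) = sqrt(1268) = 35.61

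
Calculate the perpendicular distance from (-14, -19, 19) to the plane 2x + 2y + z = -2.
d = |2(-14) + 2(-19) + 1(19) - (-2)| / √(2² + 2² + 1²) = 45/√9 = 15.0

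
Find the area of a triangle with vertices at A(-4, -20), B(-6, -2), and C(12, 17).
Using the coordinate formula: Area = (1/2)|x₁(y₂-y₃) + x₂(y₃-y₁) + x₃(y₁-y₂)|
Area = (1/2)|(-4)((-2)-17) + (-6)(17-(-20)) + 12((-20)-(-2))|
Area = (1/2)|(-4)*(-19) + (-6)*37 + 12*(-18)|
Area = (1/2)|76 + (-222) + (-216)|
Area = (1/2)*362 = 181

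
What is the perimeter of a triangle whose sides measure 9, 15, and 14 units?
Perimeter = sum of all sides
Perimeter = 9 + 15 + 14
Perimeter = 38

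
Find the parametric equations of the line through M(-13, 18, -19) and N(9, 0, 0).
Direction vector d = N - M = (22, -18, 19)
x = -13 + 22t, y = 18 - 18t, z = -19 + 19t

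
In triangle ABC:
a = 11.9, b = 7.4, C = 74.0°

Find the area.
Using A = ½ab·sin(C):
A = ½·11.9·7.4·sin(74.0°) = ½·88.06·0.961262 = 42.32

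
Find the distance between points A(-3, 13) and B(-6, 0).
Using the distance formula: d = sqrt((x₂-x₁)² + (y₂-y₁)²)
dx = (-6) - (-3) = -3
dy = 0 - 13 = -13
d = sqrt((-3)² + (-13)²) = sqrt(9 + 169) = sqrt(178) = 13.34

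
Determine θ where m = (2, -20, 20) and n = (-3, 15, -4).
m·n = -386, |m|² = 804, |n|² = 250
cos θ = -386/√201000 ≈ -0.861
θ ≈ 149.4°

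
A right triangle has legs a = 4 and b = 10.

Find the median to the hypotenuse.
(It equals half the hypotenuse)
Hypotenuse c = √(4² + 10²) = √116 = 10.7703
Median to hypotenuse = c/2 = 5.385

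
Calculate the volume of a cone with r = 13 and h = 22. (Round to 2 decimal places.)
Volume = (1/3) * pi * r² * h
Volume = (1/3) * pi * 13² * 22
Volume = (1/3) * pi * 169 * 22
Volume = (1/3) * pi * 3718
Volume = 3893.48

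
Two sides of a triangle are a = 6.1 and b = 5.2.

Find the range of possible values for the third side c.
By the triangle inequality: |a - b| < c < a + b
|6.1 - 5.2| < c < 6.1 + 5.2
0.9 < c < 11.3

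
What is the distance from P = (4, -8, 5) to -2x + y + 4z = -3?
d = |(-2)(4) + 1(-8) + 4(5) - (-3)| / √((-2)² + 1² + 4²) = 7/√21 = 1.528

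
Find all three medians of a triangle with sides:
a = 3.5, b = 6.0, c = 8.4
Using m_x = ½√(2y² + 2z² - x²):
m_a = ½√(2·6.0² + 2·8.4² - 3.5²) = ½√200.87 = 7.086
m_b = ½√(2·3.5² + 2·8.4² - 6.0²) = ½√129.62 = 5.693
m_c = ½√(2·3.5² + 2·6.0² - 8.4²) = ½√25.94 = 2.547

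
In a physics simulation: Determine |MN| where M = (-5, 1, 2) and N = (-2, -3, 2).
d = √[(3)² + (-4)² + (0)²] = √25 = 5.0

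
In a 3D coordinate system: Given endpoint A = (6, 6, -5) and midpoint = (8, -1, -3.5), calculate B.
B = (2×8 - 6, 2×(-1) - 6, 2×(-3.5) - (-5)) = (10, -8, -2)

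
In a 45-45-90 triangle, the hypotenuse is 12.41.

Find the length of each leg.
In a 45-45-90 triangle, hypotenuse = leg·√2  →  leg = hypotenuse/√2
leg = 12.41/√2 = 8.775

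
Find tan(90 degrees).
tan(90 degrees) = undefined
Decimal approximation: undefined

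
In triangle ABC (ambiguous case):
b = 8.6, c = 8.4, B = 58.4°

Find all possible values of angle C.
sin(C)/c = sin(B)/b  →  sin(C) = c·sin(B)/b = 8.4·sin(58.4°)/8.6 = 0.831919
C₁ = arcsin(0.831919) = 56.3°,  C₂ = 180° - C₁ = 123.7°
Check C₂: A = 180° - 58.4° - 123.7° = -2.1° ≤ 0, rejected
C = 56.3° (one solution)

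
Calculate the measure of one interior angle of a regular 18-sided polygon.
Interior angle of a regular n-gon = (n-2)*180/n
Interior angle = (18-2)*180/18
Interior angle = 16*180/18
Interior angle = 2880/18
Interior angle = 160 degrees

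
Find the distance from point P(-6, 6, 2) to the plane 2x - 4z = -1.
d = |2(-6) + 0(6) + (-4)(2) - (-1)| / √(2² + 0² + (-4)²) = 19/√20 = 4.249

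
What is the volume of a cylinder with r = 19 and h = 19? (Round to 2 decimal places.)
Volume = pi * r² * h
Volume = pi * 19² * 19
Volume = pi * 361 * 19
Volume = pi * 6859
Volume = 21548.18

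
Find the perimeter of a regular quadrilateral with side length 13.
Perimeter = number of sides * side length
Perimeter = 4 * 13
Perimeter = 52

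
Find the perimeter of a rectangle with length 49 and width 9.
Perimeter = 2 * (length + width)
Perimeter = 2 * (49 + 9)
Perimeter = 2 * 58
Perimeter = 116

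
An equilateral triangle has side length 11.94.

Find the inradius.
For an equilateral triangle, r = s/(2√3) where s is the side.
r = 11.94/(2√3) = 11.94/3.464102 = 3.447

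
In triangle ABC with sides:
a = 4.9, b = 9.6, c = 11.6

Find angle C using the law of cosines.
cos(C) = (a² + b² - c²)/(2ab)
cos(C) = (4.9² + 9.6² - 11.6²)/(2·4.9·9.6) = -18.39/94.08 = -0.195472
C = arccos(-0.195472) = 101.3°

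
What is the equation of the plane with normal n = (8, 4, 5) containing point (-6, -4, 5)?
d = n·P = (8)(-6) + (4)(-4) + (5)(5) = -39
Plane: 8x + 4y + 5z = -39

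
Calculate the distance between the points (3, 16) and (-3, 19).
Using the distance formula: d = sqrt((x₂-x₁)² + (y₂-y₁)²)
dx = (-3) - 3 = -6
dy = 19 - 16 = 3
d = sqrt((-6)² + 3²) = sqrt(36 + 9) = sqrt(45) = 6.71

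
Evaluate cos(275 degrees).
cos(275 degrees) = 0.0872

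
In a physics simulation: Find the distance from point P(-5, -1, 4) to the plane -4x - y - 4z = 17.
d = |(-4)(-5) + (-1)(-1) + (-4)(4) - (17)| / √((-4)² + (-1)² + (-4)²) = 12/√33 = 2.089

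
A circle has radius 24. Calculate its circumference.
Circumference = 2 * pi * r
Circumference = 2 * pi * 24
Circumference = 150.80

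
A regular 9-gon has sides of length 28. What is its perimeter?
Perimeter = number of sides * side length
Perimeter = 9 * 28
Perimeter = 252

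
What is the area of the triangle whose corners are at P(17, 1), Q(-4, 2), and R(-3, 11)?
Using the coordinate formula: Area = (1/2)|x₁(y₂-y₃) + x₂(y₃-y₁) + x₃(y₁-y₂)|
Area = (1/2)|17(2-11) + (-4)(11-1) + (-3)(1-2)|
Area = (1/2)|17*(-9) + (-4)*10 + (-3)*(-1)|
Area = (1/2)|(-153) + (-40) + 3|
Area = (1/2)*190 = 95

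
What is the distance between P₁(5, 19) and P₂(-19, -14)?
Using the distance formula: d = sqrt((x₂-x₁)² + (y₂-y₁)²)
dx = (-19) - 5 = -24
dy = (-14) - 19 = -33
d = sqrt((-24)² + (-33)²) = sqrt(576 + 1089) = sqrt(1665) = 40.80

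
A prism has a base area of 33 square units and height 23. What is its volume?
Volume = base area * height
Volume = 33 * 23
Volume = 759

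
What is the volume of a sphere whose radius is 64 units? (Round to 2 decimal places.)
Volume = (4/3) * pi * r³
Volume = (4/3) * pi * 64³
Volume = (4/3) * pi * 262144
Volume = 1098066.22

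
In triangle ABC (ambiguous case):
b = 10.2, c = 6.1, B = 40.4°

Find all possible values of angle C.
sin(C)/c = sin(B)/b  →  sin(C) = c·sin(B)/b = 6.1·sin(40.4°)/10.2 = 0.387601
C₁ = arcsin(0.387601) = 22.81°,  C₂ = 180° - C₁ = 157.19°
Check C₂: A = 180° - 40.4° - 157.19° = -17.59° ≤ 0, rejected
C = 22.81° (one solution)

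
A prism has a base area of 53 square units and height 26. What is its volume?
Volume = base area * height
Volume = 53 * 26
Volume = 1378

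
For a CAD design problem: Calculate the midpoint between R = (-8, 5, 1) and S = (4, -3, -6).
Midpoint = ((-8+4)/2, (5-3)/2, (1-6)/2) = (-2, 1, -2.5)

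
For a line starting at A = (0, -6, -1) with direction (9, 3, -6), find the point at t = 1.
P(1) = (0 + 9(1), -6 + 3(1), -1 + (-6)(1)) = (9, -3, -7)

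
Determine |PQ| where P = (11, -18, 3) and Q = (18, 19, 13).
d = √[(7)² + (37)² + (10)²] = √1518 = 38.96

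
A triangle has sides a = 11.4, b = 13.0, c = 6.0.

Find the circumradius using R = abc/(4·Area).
s = (a+b+c)/2 = 15.2
Area = √(s(s-a)(s-b)(s-c)) = √(15.2·3.8·2.2·9.2) = 34.1916
R = abc/(4·Area) = (11.4·13.0·6.0)/(4·34.1916) = 889.2/136.7664 = 6.502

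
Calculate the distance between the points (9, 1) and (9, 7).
Using the distance formula: d = sqrt((x₂-x₁)² + (y₂-y₁)²)
dx = 9 - 9 = 0
dy = 7 - 1 = 6
d = sqrt(0² + 6²) = sqrt(0 + 36) = sqrt(36) = 6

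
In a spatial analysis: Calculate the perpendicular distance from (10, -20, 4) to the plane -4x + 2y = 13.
d = |(-4)(10) + 2(-20) + 0(4) - (13)| / √((-4)² + 2² + 0²) = 93/√20 = 20.8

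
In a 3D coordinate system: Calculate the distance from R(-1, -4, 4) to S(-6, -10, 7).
d = √[(-5)² + (-6)² + (3)²] = √70 = 8.367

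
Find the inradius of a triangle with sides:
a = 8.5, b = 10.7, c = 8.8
s = (a+b+c)/2 = (8.5+10.7+8.8)/2 = 14
Area = √(s(s-a)(s-b)(s-c)) = √(14·5.5·3.3·5.2) = 36.35
r = Area/s = 36.35/14 = 2.596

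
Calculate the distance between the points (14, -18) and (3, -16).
Using the distance formula: d = sqrt((x₂-x₁)² + (y₂-y₁)²)
dx = 3 - 14 = -11
dy = (-16) - (-18) = 2
d = sqrt((-11)² + 2²) = sqrt(121 + 4) = sqrt(125) = 11.18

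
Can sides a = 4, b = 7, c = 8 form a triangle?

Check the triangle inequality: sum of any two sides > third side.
Yes, triangle inequality satisfied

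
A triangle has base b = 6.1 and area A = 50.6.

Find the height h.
A = ½bh  →  h = 2A/b
h = 2·50.6/6.1 = 16.59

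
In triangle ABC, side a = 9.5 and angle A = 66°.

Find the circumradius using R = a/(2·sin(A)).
R = a/(2·sin(A)) = 9.5/(2·sin(66°))
R = 9.5/(2·0.913545) = 9.5/1.827091 = 5.2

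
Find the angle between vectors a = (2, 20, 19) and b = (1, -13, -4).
a·b = -334, |a|² = 765, |b|² = 186
cos θ = -334/√142290 ≈ -0.8854
θ ≈ 152.3°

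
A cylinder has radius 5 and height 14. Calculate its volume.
Volume = pi * r² * h
Volume = pi * 5² * 14
Volume = pi * 25 * 14
Volume = pi * 350
Volume = 1099.56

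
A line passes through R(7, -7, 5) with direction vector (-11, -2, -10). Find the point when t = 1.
P(1) = (7 + (-11)(1), -7 + (-2)(1), 5 + (-10)(1)) = (-4, -9, -5)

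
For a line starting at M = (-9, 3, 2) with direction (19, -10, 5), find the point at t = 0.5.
P(0.5) = (-9 + 19(0.5), 3 + (-10)(0.5), 2 + 5(0.5)) = (0.5, -2, 4.5)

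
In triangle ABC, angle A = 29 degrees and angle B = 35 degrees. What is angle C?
Sum of angles in a triangle = 180 degrees
Third angle = 180 - 29 - 35
Third angle = 116 degrees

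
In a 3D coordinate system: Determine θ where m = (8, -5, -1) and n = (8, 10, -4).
m·n = 18, |m|² = 90, |n|² = 180
cos θ = 18/√16200 ≈ 0.1414
θ ≈ 81.87°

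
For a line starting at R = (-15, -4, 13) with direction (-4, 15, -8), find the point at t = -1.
P(-1) = (-15 + (-4)(-1), -4 + 15(-1), 13 + (-8)(-1)) = (-11, -19, 21)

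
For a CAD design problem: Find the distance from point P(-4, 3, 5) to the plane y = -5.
d = |0(-4) + 1(3) + 0(5) - (-5)| / √(0² + 1² + 0²) = 8/√1 = 8.0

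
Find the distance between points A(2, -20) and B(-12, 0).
Using the distance formula: d = sqrt((x₂-x₁)² + (y₂-y₁)²)
dx = (-12) - 2 = -14
dy = 0 - (-20) = 20
d = sqrt((-14)² + 20²) = sqrt(196 + 400) = sqrt(596) = 24.41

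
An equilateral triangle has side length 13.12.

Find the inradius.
For an equilateral triangle, r = s/(2√3) where s is the side.
r = 13.12/(2√3) = 13.12/3.464102 = 3.787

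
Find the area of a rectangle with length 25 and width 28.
Area = length * width
Area = 25 * 28
Area = 700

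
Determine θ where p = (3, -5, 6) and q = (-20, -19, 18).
p·q = 143, |p|² = 70, |q|² = 1085
cos θ = 143/√75950 ≈ 0.5189
θ ≈ 58.74°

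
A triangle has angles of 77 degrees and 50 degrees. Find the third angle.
Sum of angles in a triangle = 180 degrees
Third angle = 180 - 77 - 50
Third angle = 53 degrees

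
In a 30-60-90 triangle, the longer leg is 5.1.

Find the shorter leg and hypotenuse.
In a 30-60-90 triangle, sides are in ratio 1 : √3 : 2.
Long leg = short leg·√3  →  short leg = 5.1/√3 = 2.944
Hypotenuse = 2·(short leg) = 2·5.1/√3 = 5.889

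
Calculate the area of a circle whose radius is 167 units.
Area = pi * r²
Area = pi * 167²
Area = pi * 27889
Area = 87615.88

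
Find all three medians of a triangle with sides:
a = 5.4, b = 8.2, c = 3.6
Using m_x = ½√(2y² + 2z² - x²):
m_a = ½√(2·8.2² + 2·3.6² - 5.4²) = ½√131.24 = 5.728
m_b = ½√(2·5.4² + 2·3.6² - 8.2²) = ½√17 = 2.062
m_c = ½√(2·5.4² + 2·8.2² - 3.6²) = ½√179.84 = 6.705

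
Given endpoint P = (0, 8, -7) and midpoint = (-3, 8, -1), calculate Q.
Q = (2×(-3) - 0, 2×8 - 8, 2×(-1) - (-7)) = (-6, 8, 5)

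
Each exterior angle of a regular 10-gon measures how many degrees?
Exterior angle of a regular n-gon = 360/n
Exterior angle = 360/10
Exterior angle = 36 degrees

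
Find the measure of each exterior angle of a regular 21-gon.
Exterior angle of a regular n-gon = 360/n
Exterior angle = 360/21
Exterior angle = 17.14 degrees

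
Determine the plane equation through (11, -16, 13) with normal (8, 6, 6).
d = n·P = (8)(11) + (6)(-16) + (6)(13) = 70
Plane: 8x + 6y + 6z = 70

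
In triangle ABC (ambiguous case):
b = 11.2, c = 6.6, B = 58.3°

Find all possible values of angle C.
sin(C)/c = sin(B)/b  →  sin(C) = c·sin(B)/b = 6.6·sin(58.3°)/11.2 = 0.501371
C₁ = arcsin(0.501371) = 30.09°,  C₂ = 180° - C₁ = 149.91°
Check C₂: A = 180° - 58.3° - 149.91° = -28.21° ≤ 0, rejected
C = 30.09° (one solution)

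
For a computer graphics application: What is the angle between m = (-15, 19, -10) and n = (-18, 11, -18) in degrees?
m·n = 659, |m|² = 686, |n|² = 769
cos θ = 659/√527534 ≈ 0.9073
θ ≈ 24.86°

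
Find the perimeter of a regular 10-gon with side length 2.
Perimeter = number of sides * side length
Perimeter = 10 * 2
Perimeter = 20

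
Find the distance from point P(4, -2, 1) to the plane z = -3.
d = |0(4) + 0(-2) + 1(1) - (-3)| / √(0² + 0² + 1²) = 4/√1 = 4.0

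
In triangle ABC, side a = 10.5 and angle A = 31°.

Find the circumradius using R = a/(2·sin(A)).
R = a/(2·sin(A)) = 10.5/(2·sin(31°))
R = 10.5/(2·0.515038) = 10.5/1.030076 = 10.19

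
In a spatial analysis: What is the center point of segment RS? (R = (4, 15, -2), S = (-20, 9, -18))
Midpoint = ((4-20)/2, (15+9)/2, (-2-18)/2) = (-8, 12, -10)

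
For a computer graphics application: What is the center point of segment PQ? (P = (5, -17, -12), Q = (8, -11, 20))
Midpoint = ((5+8)/2, (-17-11)/2, (-12+20)/2) = (6.5, -14, 4)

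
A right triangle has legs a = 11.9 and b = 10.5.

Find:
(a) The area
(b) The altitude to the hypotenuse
(a) Area = ½ab = ½·11.9·10.5 = 62.475
(b) Hypotenuse c = √(11.9² + 10.5²) = √251.86 = 15.8701
    Area = ½·c·h_c  →  h_c = 2·Area/c = 2·62.475/15.8701 = 7.873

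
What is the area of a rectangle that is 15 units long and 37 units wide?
Area = length * width
Area = 15 * 37
Area = 555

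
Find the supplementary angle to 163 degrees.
Supplementary angles sum to 180 degrees.
Other angle = 180 - 163
Other angle = 17 degrees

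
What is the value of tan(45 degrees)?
tan(45 degrees) = 1
Decimal approximation: 1.0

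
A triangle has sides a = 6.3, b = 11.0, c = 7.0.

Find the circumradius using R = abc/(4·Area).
s = (a+b+c)/2 = 12.15
Area = √(s(s-a)(s-b)(s-c)) = √(12.15·5.85·1.15·5.15) = 20.5172
R = abc/(4·Area) = (6.3·11.0·7.0)/(4·20.5172) = 485.1/82.0688 = 5.911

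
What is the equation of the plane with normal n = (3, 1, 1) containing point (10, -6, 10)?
d = n·P = (3)(10) + (1)(-6) + (1)(10) = 34
Plane: 3x + y + z = 34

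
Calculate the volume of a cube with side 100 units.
Volume = s³
Volume = 100³
Volume = 1000000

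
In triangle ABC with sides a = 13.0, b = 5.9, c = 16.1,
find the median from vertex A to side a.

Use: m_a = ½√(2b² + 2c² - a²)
m_a = ½√(2·5.9² + 2·16.1² - 13.0²)
m_a = ½√(69.62 + 518.42 - 169) = ½√419.04 = 10.24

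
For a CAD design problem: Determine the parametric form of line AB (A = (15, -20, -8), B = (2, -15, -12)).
Direction vector d = B - A = (-13, 5, -4)
x = 15 - 13t, y = -20 + 5t, z = -8 - 4t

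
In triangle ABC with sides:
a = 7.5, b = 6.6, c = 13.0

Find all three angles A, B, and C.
By the law of cosines:
cos(A) = (b² + c² - a²)/(2bc) = 0.910897  →  A = 24.37°
cos(B) = (a² + c² - b²)/(2ac) = 0.931744  →  B = 21.29°
cos(C) = (a² + b² - c²)/(2ab) = -0.698889  →  C = 134.3°
Check: A + B + C = 180.0° ✓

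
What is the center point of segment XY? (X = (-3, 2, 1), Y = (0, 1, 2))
Midpoint = ((-3+0)/2, (2+1)/2, (1+2)/2) = (-1.5, 1.5, 1.5)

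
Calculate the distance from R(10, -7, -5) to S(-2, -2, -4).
d = √[(-12)² + (5)² + (1)²] = √170 = 13.04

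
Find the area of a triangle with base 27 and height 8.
Area = (1/2) * base * height
Area = (1/2) * 27 * 8
Area = 108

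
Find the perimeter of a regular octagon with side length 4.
Perimeter = number of sides * side length
Perimeter = 8 * 4
Perimeter = 32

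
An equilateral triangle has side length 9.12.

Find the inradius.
For an equilateral triangle, r = s/(2√3) where s is the side.
r = 9.12/(2√3) = 9.12/3.464102 = 2.633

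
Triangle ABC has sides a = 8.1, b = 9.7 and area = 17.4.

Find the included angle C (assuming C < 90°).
Area = ½ab·sin(C)  →  sin(C) = 2·Area/(ab)
sin(C) = 2·17.4/(8.1·9.7) = 0.442917
C = arcsin(0.442917) = 26.29°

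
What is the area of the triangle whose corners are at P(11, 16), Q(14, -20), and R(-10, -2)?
Using the coordinate formula: Area = (1/2)|x₁(y₂-y₃) + x₂(y₃-y₁) + x₃(y₁-y₂)|
Area = (1/2)|11((-20)-(-2)) + 14((-2)-16) + (-10)(16-(-20))|
Area = (1/2)|11*(-18) + 14*(-18) + (-10)*36|
Area = (1/2)|(-198) + (-252) + (-360)|
Area = (1/2)*810 = 405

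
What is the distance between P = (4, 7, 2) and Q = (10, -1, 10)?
d = √[(6)² + (-8)² + (8)²] = √164 = 12.81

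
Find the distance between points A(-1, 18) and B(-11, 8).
Using the distance formula: d = sqrt((x₂-x₁)² + (y₂-y₁)²)
dx = (-11) - (-1) = -10
dy = 8 - 18 = -10
d = sqrt((-10)² + (-10)²) = sqrt(100 + 100) = sqrt(200) = 14.14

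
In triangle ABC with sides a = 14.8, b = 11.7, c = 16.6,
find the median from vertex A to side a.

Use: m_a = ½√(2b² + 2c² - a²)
m_a = ½√(2·11.7² + 2·16.6² - 14.8²)
m_a = ½√(273.78 + 551.12 - 219.04) = ½√605.86 = 12.31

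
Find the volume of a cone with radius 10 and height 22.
Volume = (1/3) * pi * r² * h
Volume = (1/3) * pi * 10² * 22
Volume = (1/3) * pi * 100 * 22
Volume = (1/3) * pi * 2200
Volume = 2303.83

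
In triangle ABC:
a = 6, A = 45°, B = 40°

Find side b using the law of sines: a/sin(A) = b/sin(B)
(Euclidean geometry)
b = a·sin(B)/sin(A) = 6·sin(40°)/sin(45°)
b = 6·0.642788/0.707107 = 5.454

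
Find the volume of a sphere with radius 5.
Volume = (4/3) * pi * r³
Volume = (4/3) * pi * 5³
Volume = (4/3) * pi * 125
Volume = 523.60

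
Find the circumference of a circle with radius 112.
Circumference = 2 * pi * r
Circumference = 2 * pi * 112
Circumference = 703.72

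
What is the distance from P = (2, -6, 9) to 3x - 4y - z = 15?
d = |3(2) + (-4)(-6) + (-1)(9) - (15)| / √(3² + (-4)² + (-1)²) = 6/√26 = 1.177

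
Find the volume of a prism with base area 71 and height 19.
Volume = base area * height
Volume = 71 * 19
Volume = 1349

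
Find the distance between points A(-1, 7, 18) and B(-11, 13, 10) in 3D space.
d = √[(-10)² + (6)² + (-8)²] = √200 = 14.14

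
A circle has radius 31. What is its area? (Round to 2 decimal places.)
Area = pi * r²
Area = pi * 31²
Area = pi * 961
Area = 3019.07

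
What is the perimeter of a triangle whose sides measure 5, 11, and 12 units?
Perimeter = sum of all sides
Perimeter = 5 + 11 + 12
Perimeter = 28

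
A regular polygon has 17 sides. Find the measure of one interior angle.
Interior angle of a regular n-gon = (n-2)*180/n
Interior angle = (17-2)*180/17
Interior angle = 15*180/17
Interior angle = 2700/17
Interior angle = 158.82 degrees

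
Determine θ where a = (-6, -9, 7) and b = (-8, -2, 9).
a·b = 129, |a|² = 166, |b|² = 149
cos θ = 129/√24734 ≈ 0.8202
θ ≈ 34.89°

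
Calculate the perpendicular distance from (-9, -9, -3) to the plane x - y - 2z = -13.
d = |1(-9) + (-1)(-9) + (-2)(-3) - (-13)| / √(1² + (-1)² + (-2)²) = 19/√6 = 7.757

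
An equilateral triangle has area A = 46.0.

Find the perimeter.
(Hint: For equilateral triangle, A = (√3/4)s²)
A = (√3/4)s²  →  s² = 4A/√3 = 4·46.0/√3 = 106.232
s = 10.3069
Perimeter = 3s = 30.92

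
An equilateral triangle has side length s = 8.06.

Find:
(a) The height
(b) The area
(a) Height h = s·√3/2 = 8.06·√3/2 = 6.98
(b) Area = (√3/4)·s² = (√3/4)·8.06² = (√3/4)·64.9636 = 28.13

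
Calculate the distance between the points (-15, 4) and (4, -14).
Using the distance formula: d = sqrt((x₂-x₁)² + (y₂-y₁)²)
dx = 4 - (-15) = 19
dy = (-14) - 4 = -18
d = sqrt(19² + (-18)²) = sqrt(361 + 324) = sqrt(685) = 26.17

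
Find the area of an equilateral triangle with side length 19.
Area = (sqrt(3)/4) * s²
Area = (sqrt(3)/4) * 19²
Area = (sqrt(3)/4) * 361
Area = 156.32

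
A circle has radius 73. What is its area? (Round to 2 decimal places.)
Area = pi * r²
Area = pi * 73²
Area = pi * 5329
Area = 16741.55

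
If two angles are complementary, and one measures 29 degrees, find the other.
Complementary angles sum to 90 degrees.
Other angle = 90 - 29
Other angle = 61 degrees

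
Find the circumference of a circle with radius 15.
Circumference = 2 * pi * r
Circumference = 2 * pi * 15
Circumference = 94.25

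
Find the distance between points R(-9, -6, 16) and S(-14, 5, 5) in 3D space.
d = √[(-5)² + (11)² + (-11)²] = √267 = 16.34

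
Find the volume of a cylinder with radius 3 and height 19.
Volume = pi * r² * h
Volume = pi * 3² * 19
Volume = pi * 9 * 19
Volume = pi * 171
Volume = 537.21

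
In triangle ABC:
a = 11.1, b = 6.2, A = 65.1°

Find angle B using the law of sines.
sin(B)/b = sin(A)/a
sin(B) = b·sin(A)/a = 6.2·sin(65.1°)/11.1 = 0.506637
B = arcsin(0.506637) = 30.44°  (b ≤ a, so B ≤ A and the acute solution is unique)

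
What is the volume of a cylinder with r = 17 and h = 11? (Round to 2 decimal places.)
Volume = pi * r² * h
Volume = pi * 17² * 11
Volume = pi * 289 * 11
Volume = pi * 3179
Volume = 9987.12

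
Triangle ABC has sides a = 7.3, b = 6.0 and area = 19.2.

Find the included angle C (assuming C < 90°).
Area = ½ab·sin(C)  →  sin(C) = 2·Area/(ab)
sin(C) = 2·19.2/(7.3·6.0) = 0.876712
C = arcsin(0.876712) = 61.25°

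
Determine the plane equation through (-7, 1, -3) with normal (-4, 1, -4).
d = n·P = (-4)(-7) + (1)(1) + (-4)(-3) = 41
Plane: -4x + y - 4z = 41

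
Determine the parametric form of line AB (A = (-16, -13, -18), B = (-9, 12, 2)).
Direction vector d = B - A = (7, 25, 20)
x = -16 + 7t, y = -13 + 25t, z = -18 + 20t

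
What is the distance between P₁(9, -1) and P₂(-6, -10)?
Using the distance formula: d = sqrt((x₂-x₁)² + (y₂-y₁)²)
dx = (-6) - 9 = -15
dy = (-10) - (-1) = -9
d = sqrt((-15)² + (-9)²) = sqrt(225 + 81) = sqrt(306) = 17.49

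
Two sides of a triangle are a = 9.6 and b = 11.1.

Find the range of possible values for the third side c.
By the triangle inequality: |a - b| < c < a + b
|9.6 - 11.1| < c < 9.6 + 11.1
1.5 < c < 20.7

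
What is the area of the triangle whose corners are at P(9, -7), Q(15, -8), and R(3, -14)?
Using the coordinate formula: Area = (1/2)|x₁(y₂-y₃) + x₂(y₃-y₁) + x₃(y₁-y₂)|
Area = (1/2)|9((-8)-(-14)) + 15((-14)-(-7)) + 3((-7)-(-8))|
Area = (1/2)|9*6 + 15*(-7) + 3*1|
Area = (1/2)|54 + (-105) + 3|
Area = (1/2)*48 = 24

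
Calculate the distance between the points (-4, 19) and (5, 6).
Using the distance formula: d = sqrt((x₂-x₁)² + (y₂-y₁)²)
dx = 5 - (-4) = 9
dy = 6 - 19 = -13
d = sqrt(9² + (-13)²) = sqrt(81 + 169) = sqrt(250) = 15.81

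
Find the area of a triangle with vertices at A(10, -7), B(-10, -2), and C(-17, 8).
Using the coordinate formula: Area = (1/2)|x₁(y₂-y₃) + x₂(y₃-y₁) + x₃(y₁-y₂)|
Area = (1/2)|10((-2)-8) + (-10)(8-(-7)) + (-17)((-7)-(-2))|
Area = (1/2)|10*(-10) + (-10)*15 + (-17)*(-5)|
Area = (1/2)|(-100) + (-150) + 85|
Area = (1/2)*165 = 82.50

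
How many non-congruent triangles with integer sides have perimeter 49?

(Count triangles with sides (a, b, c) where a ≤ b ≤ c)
With a ≤ b ≤ c and a + b + c = 49, the triangle inequality a + b > c gives c < 49/2, so c ≤ 24.
Iterate a from 1 to ⌊p/3⌋ = 16; for each a, b ranges from a to ⌊(p−a)/2⌋ with c = p − a − b, keeping only c ≥ b.
Triples: (1, 24, 24), (2, 23, 24), (3, 22, 24), …
Count = 56 triangles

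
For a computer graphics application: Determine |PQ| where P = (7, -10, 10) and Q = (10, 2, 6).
d = √[(3)² + (12)² + (-4)²] = √169 = 13.0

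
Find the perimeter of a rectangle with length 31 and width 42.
Perimeter = 2 * (length + width)
Perimeter = 2 * (31 + 42)
Perimeter = 2 * 73
Perimeter = 146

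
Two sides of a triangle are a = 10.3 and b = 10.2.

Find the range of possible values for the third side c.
By the triangle inequality: |a - b| < c < a + b
|10.3 - 10.2| < c < 10.3 + 10.2
0.1 < c < 20.5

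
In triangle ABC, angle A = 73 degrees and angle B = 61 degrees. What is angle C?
Sum of angles in a triangle = 180 degrees
Third angle = 180 - 73 - 61
Third angle = 46 degrees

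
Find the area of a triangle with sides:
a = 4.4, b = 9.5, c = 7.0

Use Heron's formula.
s = (a+b+c)/2 = (4.4+9.5+7.0)/2 = 10.45
A = √(s(s-a)(s-b)(s-c)) = √(10.45·6.05·0.95·3.45)
A = √207.212 = 14.39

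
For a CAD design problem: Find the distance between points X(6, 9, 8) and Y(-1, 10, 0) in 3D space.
d = √[(-7)² + (1)² + (-8)²] = √114 = 10.68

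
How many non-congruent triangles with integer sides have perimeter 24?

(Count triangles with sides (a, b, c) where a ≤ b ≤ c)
With a ≤ b ≤ c and a + b + c = 24, the triangle inequality a + b > c gives c < 24/2, so c ≤ 11.
Iterate a from 1 to ⌊p/3⌋ = 8; for each a, b ranges from a to ⌊(p−a)/2⌋ with c = p − a − b, keeping only c ≥ b.
Triples: (2, 11, 11), (3, 10, 11), (4, 9, 11), …
Count = 12 triangles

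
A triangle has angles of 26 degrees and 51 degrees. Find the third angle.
Sum of angles in a triangle = 180 degrees
Third angle = 180 - 26 - 51
Third angle = 103 degrees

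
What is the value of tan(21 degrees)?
tan(21 degrees) = 0.3839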